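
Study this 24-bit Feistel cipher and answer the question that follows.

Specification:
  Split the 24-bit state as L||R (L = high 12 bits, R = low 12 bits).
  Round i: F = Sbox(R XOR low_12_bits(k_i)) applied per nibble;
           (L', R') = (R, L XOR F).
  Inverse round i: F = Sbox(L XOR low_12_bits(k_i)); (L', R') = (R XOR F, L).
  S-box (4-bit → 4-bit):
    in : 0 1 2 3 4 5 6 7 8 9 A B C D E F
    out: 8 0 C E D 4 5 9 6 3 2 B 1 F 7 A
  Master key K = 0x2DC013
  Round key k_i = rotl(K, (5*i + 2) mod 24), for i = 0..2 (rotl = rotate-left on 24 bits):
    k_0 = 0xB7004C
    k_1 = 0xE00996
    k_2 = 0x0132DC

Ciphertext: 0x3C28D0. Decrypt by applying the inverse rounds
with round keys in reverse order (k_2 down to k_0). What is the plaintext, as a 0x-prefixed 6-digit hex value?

s_0 = ciphertext = 0x3C28D0
s_1 = InvRound(s_0, k_2) = 0x8D73C2
s_2 = InvRound(s_1, k_1) = 0x3128D7
s_3 = InvRound(s_2, k_0) = 0x690312

0x690312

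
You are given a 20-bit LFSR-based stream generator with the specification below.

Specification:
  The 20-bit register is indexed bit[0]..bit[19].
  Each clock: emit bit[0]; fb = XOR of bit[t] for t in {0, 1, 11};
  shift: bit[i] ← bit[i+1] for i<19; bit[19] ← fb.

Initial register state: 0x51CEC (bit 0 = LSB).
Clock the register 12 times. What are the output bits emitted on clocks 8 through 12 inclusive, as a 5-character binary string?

reg_0 = 0x51CEC
clock 1: out=0, reg = 0xA8E76
clock 2: out=0, reg = 0x5473B
clock 3: out=1, reg = 0x2A39D
clock 4: out=1, reg = 0x951CE
clock 5: out=0, reg = 0xCA8E7
clock 6: out=1, reg = 0xE5473
clock 7: out=1, reg = 0x72A39
clock 8: out=1, reg = 0x3951C
clock 9: out=0, reg = 0x1CA8E
clock 10: out=0, reg = 0x0E547
clock 11: out=1, reg = 0x072A3
clock 12: out=1, reg = 0x03951

10011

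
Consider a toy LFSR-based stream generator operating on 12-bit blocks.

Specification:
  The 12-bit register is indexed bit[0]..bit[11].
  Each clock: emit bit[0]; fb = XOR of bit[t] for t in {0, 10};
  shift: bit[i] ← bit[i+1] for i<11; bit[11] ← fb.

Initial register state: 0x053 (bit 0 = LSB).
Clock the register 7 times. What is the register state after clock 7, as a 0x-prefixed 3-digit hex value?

reg_0 = 0x053
clock 1: out=1, reg = 0x829
clock 2: out=1, reg = 0xC14
clock 3: out=0, reg = 0xE0A
clock 4: out=0, reg = 0xF05
clock 5: out=1, reg = 0x782
clock 6: out=0, reg = 0xBC1
clock 7: out=1, reg = 0xDE0

0xDE0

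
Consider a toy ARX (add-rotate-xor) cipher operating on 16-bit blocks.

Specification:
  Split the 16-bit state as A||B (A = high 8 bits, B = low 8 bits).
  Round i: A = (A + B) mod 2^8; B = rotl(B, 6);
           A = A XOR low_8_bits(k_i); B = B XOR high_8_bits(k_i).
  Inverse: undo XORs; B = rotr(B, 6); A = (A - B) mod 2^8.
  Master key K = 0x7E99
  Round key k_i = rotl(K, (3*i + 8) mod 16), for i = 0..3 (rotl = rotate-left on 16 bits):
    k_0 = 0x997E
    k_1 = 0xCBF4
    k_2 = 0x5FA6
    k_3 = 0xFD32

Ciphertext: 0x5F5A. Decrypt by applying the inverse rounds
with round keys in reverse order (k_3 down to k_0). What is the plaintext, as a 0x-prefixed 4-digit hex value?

s_0 = ciphertext = 0x5F5A
s_1 = InvRound(s_0, k_3) = 0xCF9E
s_2 = InvRound(s_1, k_2) = 0x6207
s_3 = InvRound(s_2, k_1) = 0x6333
s_4 = InvRound(s_3, k_0) = 0x73AA

0x73AA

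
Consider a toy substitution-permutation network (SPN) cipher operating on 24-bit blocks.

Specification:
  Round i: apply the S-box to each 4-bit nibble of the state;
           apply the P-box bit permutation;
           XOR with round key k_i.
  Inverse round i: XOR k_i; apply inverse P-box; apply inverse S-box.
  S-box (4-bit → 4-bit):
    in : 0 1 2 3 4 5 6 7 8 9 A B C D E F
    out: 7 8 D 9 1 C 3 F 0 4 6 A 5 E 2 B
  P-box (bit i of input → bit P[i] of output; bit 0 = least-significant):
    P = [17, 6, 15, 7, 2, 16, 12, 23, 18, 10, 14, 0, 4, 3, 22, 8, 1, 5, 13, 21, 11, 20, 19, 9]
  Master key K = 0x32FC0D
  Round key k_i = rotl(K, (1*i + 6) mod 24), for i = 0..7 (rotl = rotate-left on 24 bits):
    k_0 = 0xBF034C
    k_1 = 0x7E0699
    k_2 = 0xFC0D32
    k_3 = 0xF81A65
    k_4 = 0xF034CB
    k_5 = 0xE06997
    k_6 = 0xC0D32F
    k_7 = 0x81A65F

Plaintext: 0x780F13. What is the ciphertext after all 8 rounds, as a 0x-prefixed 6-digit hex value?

0xD144A2

s_0 = plaintext = 0x780F13
s_1 = Round(s_0, k_0) = 0x610DD5
s_2 = Round(s_1, k_1) = 0x8FDA00
s_3 = Round(s_2, k_2) = 0x9FD85C
s_4 = Round(s_3, k_3) = 0x128B4F
s_5 = Round(s_4, k_4) = 0xD2120C
s_6 = Round(s_5, k_5) = 0xDF9A90
s_7 = Round(s_6, k_6) = 0xBA054D
s_8 = Round(s_7, k_7) = 0xD144A2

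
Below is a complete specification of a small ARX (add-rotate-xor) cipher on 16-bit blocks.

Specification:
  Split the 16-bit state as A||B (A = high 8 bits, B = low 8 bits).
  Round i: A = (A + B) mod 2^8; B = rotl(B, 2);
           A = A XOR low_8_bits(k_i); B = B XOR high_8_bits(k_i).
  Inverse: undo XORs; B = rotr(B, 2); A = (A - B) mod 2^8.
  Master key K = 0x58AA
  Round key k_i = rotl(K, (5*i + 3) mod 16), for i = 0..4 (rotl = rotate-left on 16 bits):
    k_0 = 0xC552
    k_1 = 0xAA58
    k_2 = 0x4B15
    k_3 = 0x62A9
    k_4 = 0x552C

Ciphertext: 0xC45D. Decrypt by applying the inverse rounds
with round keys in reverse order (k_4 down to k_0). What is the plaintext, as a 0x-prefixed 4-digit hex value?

0x8F96

s_0 = ciphertext = 0xC45D
s_1 = InvRound(s_0, k_4) = 0xE602
s_2 = InvRound(s_1, k_3) = 0x3718
s_3 = InvRound(s_2, k_2) = 0x4ED4
s_4 = InvRound(s_3, k_1) = 0x779F
s_5 = InvRound(s_4, k_0) = 0x8F96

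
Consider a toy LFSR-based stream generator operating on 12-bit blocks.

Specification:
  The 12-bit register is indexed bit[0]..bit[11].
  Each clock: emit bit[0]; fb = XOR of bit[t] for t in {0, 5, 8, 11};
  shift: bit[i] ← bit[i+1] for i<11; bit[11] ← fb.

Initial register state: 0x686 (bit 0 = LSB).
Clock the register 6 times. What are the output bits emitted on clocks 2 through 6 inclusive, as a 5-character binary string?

reg_0 = 0x686
clock 1: out=0, reg = 0x343
clock 2: out=1, reg = 0x1A1
clock 3: out=1, reg = 0x8D0
clock 4: out=0, reg = 0xC68
clock 5: out=0, reg = 0x634
clock 6: out=0, reg = 0xB1A

11000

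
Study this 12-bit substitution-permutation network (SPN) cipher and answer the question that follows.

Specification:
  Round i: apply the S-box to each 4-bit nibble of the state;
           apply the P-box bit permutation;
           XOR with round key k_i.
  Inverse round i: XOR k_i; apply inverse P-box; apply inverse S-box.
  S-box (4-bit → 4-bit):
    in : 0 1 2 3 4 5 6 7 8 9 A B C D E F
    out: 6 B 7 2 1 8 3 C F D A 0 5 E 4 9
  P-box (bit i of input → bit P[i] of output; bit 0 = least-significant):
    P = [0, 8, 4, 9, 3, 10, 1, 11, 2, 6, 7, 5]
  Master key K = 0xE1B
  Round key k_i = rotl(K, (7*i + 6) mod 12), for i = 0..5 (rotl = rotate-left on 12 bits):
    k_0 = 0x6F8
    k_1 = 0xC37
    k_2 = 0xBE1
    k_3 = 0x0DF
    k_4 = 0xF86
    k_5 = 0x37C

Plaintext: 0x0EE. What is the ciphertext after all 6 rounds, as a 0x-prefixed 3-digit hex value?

0x6B8

s_0 = plaintext = 0x0EE
s_1 = Round(s_0, k_0) = 0x62A
s_2 = Round(s_1, k_1) = 0xB79
s_3 = Round(s_2, k_2) = 0x1F2
s_4 = Round(s_3, k_3) = 0x9A2
s_5 = Round(s_4, k_4) = 0x233
s_6 = Round(s_5, k_5) = 0x6B8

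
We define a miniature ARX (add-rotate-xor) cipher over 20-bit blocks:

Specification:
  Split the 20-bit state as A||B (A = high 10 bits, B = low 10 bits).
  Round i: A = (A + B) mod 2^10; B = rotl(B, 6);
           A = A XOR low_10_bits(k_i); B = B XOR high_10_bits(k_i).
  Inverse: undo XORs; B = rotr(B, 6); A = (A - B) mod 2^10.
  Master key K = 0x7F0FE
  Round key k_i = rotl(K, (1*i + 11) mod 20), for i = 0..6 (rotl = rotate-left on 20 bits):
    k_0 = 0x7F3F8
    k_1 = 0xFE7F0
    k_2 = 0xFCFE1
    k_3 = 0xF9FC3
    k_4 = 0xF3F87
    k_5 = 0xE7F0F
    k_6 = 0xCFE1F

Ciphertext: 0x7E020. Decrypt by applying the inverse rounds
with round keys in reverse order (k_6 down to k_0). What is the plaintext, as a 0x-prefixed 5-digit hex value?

0x4B5FE

s_0 = ciphertext = 0x7E020
s_1 = InvRound(s_0, k_6) = 0x7ADFC
s_2 = InvRound(s_1, k_5) = 0x2AE39
s_3 = InvRound(s_2, k_4) = 0xF1767
s_4 = InvRound(s_3, k_3) = 0x01002
s_5 = InvRound(s_4, k_2) = 0x31B1F
s_6 = InvRound(s_5, k_1) = 0x34E63
s_7 = InvRound(s_6, k_0) = 0x4B5FE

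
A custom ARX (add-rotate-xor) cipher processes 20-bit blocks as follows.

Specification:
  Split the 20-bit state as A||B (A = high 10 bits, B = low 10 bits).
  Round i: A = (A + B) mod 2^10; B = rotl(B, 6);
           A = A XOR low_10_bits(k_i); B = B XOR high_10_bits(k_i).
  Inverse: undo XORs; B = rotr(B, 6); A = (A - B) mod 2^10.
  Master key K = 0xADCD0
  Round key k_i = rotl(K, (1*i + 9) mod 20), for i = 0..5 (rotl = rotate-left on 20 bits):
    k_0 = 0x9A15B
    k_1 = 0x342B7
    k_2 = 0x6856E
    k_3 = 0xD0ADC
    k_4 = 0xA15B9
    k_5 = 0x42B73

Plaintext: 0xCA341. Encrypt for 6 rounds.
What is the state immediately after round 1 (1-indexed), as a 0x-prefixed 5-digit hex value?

0xCCA1C

s_0 = plaintext = 0xCA341
s_1 = Round(s_0, k_0) = 0xCCA1C
s_2 = Round(s_1, k_1) = 0xFE7F1
s_3 = Round(s_2, k_2) = 0xA11DE
s_4 = Round(s_3, k_3) = 0xAF8DF
s_5 = Round(s_4, k_4) = 0x89148
s_6 = Round(s_5, k_5) = 0x07F1E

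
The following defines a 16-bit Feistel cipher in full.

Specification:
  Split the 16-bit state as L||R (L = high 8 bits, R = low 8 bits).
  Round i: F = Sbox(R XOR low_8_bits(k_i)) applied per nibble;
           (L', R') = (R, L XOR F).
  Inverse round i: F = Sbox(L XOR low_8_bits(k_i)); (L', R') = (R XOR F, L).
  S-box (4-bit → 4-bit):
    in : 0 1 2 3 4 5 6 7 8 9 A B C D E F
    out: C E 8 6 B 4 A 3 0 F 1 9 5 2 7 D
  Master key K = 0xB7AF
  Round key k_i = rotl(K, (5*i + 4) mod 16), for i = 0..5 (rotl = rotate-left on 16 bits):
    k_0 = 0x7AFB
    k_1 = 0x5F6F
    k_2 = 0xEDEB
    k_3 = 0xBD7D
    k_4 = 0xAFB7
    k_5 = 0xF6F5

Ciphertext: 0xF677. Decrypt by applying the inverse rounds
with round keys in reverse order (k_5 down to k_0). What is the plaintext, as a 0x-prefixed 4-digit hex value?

0x7C8F

s_0 = ciphertext = 0xF677
s_1 = InvRound(s_0, k_5) = 0xB1F6
s_2 = InvRound(s_1, k_4) = 0x3CB1
s_3 = InvRound(s_2, k_3) = 0x0F3C
s_4 = InvRound(s_3, k_2) = 0x470F
s_5 = InvRound(s_4, k_1) = 0x8F47
s_6 = InvRound(s_5, k_0) = 0x7C8F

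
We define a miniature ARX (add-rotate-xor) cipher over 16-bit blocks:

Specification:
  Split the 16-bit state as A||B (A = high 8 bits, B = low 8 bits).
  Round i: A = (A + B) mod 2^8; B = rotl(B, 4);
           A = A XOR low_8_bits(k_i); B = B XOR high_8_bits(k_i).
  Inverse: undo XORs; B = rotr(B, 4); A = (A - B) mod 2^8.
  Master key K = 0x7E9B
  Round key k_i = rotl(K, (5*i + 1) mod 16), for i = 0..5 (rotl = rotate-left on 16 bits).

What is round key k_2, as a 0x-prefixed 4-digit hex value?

0xDBF4

K = 0x7E9B
k_0 = rotl(K, (5*0+1) mod 16) = rotl(K, 1) = 0xFD36
k_1 = rotl(K, (5*1+1) mod 16) = rotl(K, 6) = 0xA6DF
k_2 = rotl(K, (5*2+1) mod 16) = rotl(K, 11) = 0xDBF4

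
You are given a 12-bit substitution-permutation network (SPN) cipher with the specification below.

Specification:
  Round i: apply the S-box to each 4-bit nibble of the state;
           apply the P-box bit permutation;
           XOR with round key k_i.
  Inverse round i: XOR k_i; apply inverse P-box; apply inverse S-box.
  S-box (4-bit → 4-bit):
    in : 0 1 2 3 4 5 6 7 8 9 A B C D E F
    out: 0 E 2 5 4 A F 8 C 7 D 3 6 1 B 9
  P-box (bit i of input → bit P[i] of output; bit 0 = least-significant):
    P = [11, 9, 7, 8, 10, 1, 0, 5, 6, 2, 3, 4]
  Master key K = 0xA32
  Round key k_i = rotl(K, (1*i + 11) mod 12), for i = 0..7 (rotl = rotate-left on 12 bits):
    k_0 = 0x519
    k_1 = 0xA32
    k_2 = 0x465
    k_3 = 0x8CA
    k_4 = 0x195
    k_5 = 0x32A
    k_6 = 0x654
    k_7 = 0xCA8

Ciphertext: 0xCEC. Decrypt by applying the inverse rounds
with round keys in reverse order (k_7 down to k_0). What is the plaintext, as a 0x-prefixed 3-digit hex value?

s_0 = ciphertext = 0xCEC
s_1 = InvRound(s_0, k_7) = 0xB00
s_2 = InvRound(s_1, k_6) = 0xEDF
s_3 = InvRound(s_2, k_5) = 0xEAA
s_4 = InvRound(s_3, k_4) = 0x16E
s_5 = InvRound(s_4, k_3) = 0x27A
s_6 = InvRound(s_5, k_2) = 0x192
s_7 = InvRound(s_6, k_1) = 0x076
s_8 = InvRound(s_7, k_0) = 0x967

0x967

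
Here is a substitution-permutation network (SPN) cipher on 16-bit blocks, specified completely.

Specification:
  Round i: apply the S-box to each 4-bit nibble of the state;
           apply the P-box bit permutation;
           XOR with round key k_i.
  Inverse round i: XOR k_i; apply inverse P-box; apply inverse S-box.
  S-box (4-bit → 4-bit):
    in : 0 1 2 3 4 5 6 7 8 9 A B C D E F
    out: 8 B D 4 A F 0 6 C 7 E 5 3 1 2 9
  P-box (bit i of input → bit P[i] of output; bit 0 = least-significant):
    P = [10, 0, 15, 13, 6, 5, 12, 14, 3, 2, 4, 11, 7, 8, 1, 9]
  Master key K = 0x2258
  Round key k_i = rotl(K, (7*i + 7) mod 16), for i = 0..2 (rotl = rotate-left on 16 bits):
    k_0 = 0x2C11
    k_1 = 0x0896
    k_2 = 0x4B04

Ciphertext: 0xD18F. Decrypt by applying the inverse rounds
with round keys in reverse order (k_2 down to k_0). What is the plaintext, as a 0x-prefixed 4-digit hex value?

0xF890

s_0 = ciphertext = 0xD18F
s_1 = InvRound(s_0, k_2) = 0x2F37
s_2 = InvRound(s_1, k_1) = 0x16E1
s_3 = InvRound(s_2, k_0) = 0xF890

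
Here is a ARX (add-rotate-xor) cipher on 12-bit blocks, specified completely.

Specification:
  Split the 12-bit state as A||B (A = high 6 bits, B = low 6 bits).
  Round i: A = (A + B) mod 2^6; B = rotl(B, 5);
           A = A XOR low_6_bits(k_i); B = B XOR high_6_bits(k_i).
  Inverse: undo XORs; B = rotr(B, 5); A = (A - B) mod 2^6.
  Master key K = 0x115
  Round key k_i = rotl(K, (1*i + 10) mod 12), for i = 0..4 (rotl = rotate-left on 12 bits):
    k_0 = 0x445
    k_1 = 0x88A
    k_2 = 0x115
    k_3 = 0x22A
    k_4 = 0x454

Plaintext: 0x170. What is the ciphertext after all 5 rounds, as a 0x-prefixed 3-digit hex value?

s_0 = plaintext = 0x170
s_1 = Round(s_0, k_0) = 0xC09
s_2 = Round(s_1, k_1) = 0xCC6
s_3 = Round(s_2, k_2) = 0xB07
s_4 = Round(s_3, k_3) = 0x66B
s_5 = Round(s_4, k_4) = 0x424

0x424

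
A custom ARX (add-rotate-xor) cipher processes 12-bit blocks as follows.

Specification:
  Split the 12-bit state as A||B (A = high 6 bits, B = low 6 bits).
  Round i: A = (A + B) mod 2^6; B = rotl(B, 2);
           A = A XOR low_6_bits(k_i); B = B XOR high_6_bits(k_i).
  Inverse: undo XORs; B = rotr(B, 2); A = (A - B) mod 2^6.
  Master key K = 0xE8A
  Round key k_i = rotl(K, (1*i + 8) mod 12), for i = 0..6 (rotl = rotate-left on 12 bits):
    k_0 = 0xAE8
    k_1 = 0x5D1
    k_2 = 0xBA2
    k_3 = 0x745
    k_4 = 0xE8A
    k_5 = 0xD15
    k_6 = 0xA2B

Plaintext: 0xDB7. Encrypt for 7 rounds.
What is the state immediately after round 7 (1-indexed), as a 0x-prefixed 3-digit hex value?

0xB73

s_0 = plaintext = 0xDB7
s_1 = Round(s_0, k_0) = 0x174
s_2 = Round(s_1, k_1) = 0xA04
s_3 = Round(s_2, k_2) = 0x3BE
s_4 = Round(s_3, k_3) = 0x266
s_5 = Round(s_4, k_4) = 0x960
s_6 = Round(s_5, k_5) = 0x436
s_7 = Round(s_6, k_6) = 0xB73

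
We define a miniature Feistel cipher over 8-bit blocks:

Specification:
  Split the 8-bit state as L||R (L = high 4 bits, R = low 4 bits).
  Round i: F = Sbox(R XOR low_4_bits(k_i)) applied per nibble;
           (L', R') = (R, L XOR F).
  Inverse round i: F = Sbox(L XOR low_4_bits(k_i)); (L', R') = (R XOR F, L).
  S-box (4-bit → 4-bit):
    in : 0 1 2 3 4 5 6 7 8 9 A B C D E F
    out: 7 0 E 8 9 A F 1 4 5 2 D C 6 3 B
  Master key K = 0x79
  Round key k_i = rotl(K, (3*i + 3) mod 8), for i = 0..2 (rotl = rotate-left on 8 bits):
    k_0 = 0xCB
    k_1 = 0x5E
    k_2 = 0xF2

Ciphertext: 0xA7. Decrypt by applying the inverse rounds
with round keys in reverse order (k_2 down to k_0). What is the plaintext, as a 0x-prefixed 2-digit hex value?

s_0 = ciphertext = 0xA7
s_1 = InvRound(s_0, k_2) = 0x3A
s_2 = InvRound(s_1, k_1) = 0xC3
s_3 = InvRound(s_2, k_0) = 0x2C

0x2C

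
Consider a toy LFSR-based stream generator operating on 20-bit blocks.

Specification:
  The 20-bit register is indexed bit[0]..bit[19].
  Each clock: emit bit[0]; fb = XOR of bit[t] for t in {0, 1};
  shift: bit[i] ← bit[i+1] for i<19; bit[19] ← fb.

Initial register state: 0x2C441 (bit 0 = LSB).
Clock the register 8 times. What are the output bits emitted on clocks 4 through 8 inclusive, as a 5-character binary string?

00010

reg_0 = 0x2C441
clock 1: out=1, reg = 0x96220
clock 2: out=0, reg = 0x4B110
clock 3: out=0, reg = 0x25888
clock 4: out=0, reg = 0x12C44
clock 5: out=0, reg = 0x09622
clock 6: out=0, reg = 0x84B11
clock 7: out=1, reg = 0xC2588
clock 8: out=0, reg = 0x612C4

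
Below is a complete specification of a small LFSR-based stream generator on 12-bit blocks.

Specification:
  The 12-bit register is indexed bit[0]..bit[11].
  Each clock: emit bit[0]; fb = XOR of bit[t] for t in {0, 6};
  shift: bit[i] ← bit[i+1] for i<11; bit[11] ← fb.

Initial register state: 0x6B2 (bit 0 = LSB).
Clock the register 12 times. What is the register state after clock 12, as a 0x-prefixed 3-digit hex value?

0xCA8

reg_0 = 0x6B2
clock 1: out=0, reg = 0x359
clock 2: out=1, reg = 0x1AC
clock 3: out=0, reg = 0x0D6
clock 4: out=0, reg = 0x86B
clock 5: out=1, reg = 0x435
clock 6: out=1, reg = 0xA1A
clock 7: out=0, reg = 0x50D
clock 8: out=1, reg = 0xA86
clock 9: out=0, reg = 0x543
clock 10: out=1, reg = 0x2A1
clock 11: out=1, reg = 0x950
clock 12: out=0, reg = 0xCA8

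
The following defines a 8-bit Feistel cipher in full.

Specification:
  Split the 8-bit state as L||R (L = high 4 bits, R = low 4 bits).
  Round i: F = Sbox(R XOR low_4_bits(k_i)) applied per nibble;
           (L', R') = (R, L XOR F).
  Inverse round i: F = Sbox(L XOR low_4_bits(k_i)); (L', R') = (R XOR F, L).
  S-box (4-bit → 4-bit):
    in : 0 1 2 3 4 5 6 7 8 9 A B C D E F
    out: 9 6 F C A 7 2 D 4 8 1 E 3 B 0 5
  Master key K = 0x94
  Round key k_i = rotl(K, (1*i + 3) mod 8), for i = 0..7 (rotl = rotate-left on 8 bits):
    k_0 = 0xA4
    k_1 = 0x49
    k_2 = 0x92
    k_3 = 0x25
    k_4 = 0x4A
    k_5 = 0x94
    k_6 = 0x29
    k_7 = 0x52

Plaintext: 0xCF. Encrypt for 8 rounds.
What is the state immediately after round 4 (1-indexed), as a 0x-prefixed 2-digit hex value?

0xEF

s_0 = plaintext = 0xCF
s_1 = Round(s_0, k_0) = 0xF2
s_2 = Round(s_1, k_1) = 0x21
s_3 = Round(s_2, k_2) = 0x1E
s_4 = Round(s_3, k_3) = 0xEF
s_5 = Round(s_4, k_4) = 0xF9
s_6 = Round(s_5, k_5) = 0x94
s_7 = Round(s_6, k_6) = 0x42
s_8 = Round(s_7, k_7) = 0x2D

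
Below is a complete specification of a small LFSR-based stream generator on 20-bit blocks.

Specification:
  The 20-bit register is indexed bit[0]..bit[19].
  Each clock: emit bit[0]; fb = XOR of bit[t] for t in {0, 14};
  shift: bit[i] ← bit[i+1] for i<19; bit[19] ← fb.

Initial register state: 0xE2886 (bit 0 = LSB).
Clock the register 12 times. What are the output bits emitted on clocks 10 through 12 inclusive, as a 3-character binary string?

001

reg_0 = 0xE2886
clock 1: out=0, reg = 0x71443
clock 2: out=1, reg = 0xB8A21
clock 3: out=1, reg = 0xDC510
clock 4: out=0, reg = 0xEE288
clock 5: out=0, reg = 0xF7144
clock 6: out=0, reg = 0xFB8A2
clock 7: out=0, reg = 0x7DC51
clock 8: out=1, reg = 0x3EE28
clock 9: out=0, reg = 0x9F714
clock 10: out=0, reg = 0xCFB8A
clock 11: out=0, reg = 0xE7DC5
clock 12: out=1, reg = 0x73EE2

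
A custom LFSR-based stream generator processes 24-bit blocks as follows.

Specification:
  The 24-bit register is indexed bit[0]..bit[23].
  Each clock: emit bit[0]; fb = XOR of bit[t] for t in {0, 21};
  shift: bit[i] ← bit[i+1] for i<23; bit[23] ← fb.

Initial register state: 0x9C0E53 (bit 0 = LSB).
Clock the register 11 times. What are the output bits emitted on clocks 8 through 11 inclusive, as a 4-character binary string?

0011

reg_0 = 0x9C0E53
clock 1: out=1, reg = 0xCE0729
clock 2: out=1, reg = 0xE70394
clock 3: out=0, reg = 0xF381CA
clock 4: out=0, reg = 0xF9C0E5
clock 5: out=1, reg = 0x7CE072
clock 6: out=0, reg = 0xBE7039
clock 7: out=1, reg = 0x5F381C
clock 8: out=0, reg = 0x2F9C0E
clock 9: out=0, reg = 0x97CE07
clock 10: out=1, reg = 0xCBE703
clock 11: out=1, reg = 0xE5F381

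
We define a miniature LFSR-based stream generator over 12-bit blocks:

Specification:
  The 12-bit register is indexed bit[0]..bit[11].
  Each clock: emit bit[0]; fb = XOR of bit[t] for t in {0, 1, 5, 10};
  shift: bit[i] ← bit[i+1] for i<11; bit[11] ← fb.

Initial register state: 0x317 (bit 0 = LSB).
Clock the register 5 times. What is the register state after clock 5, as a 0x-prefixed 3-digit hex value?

reg_0 = 0x317
clock 1: out=1, reg = 0x18B
clock 2: out=1, reg = 0x0C5
clock 3: out=1, reg = 0x862
clock 4: out=0, reg = 0x431
clock 5: out=1, reg = 0xA18

0xA18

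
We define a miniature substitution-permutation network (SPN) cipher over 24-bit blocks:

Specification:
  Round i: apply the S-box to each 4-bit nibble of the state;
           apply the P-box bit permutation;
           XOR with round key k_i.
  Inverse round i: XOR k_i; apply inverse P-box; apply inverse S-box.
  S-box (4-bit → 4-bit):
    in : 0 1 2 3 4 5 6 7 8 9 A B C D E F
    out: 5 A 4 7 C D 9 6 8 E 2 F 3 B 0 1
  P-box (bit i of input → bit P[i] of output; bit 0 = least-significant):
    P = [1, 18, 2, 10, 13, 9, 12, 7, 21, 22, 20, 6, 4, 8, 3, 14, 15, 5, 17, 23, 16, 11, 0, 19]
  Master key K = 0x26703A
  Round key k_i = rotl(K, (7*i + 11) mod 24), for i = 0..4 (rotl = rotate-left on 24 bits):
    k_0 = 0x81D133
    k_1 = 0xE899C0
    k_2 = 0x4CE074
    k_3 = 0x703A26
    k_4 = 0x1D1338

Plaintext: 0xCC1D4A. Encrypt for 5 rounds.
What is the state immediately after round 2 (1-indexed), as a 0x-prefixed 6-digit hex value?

0x6EBB1E

s_0 = plaintext = 0xCC1D4A
s_1 = Round(s_0, k_0) = 0xE408D3
s_2 = Round(s_1, k_1) = 0x6EBB1E
s_3 = Round(s_2, k_2) = 0x35A3AC
s_4 = Round(s_3, k_3) = 0x87B125
s_5 = Round(s_4, k_4) = 0x574646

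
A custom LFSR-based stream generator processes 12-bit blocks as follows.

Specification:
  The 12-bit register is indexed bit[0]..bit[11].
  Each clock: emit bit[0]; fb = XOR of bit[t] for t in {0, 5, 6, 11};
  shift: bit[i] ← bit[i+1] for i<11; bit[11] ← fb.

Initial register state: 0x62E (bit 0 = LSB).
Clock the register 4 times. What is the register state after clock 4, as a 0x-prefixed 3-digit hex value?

reg_0 = 0x62E
clock 1: out=0, reg = 0xB17
clock 2: out=1, reg = 0x58B
clock 3: out=1, reg = 0xAC5
clock 4: out=1, reg = 0xD62

0xD62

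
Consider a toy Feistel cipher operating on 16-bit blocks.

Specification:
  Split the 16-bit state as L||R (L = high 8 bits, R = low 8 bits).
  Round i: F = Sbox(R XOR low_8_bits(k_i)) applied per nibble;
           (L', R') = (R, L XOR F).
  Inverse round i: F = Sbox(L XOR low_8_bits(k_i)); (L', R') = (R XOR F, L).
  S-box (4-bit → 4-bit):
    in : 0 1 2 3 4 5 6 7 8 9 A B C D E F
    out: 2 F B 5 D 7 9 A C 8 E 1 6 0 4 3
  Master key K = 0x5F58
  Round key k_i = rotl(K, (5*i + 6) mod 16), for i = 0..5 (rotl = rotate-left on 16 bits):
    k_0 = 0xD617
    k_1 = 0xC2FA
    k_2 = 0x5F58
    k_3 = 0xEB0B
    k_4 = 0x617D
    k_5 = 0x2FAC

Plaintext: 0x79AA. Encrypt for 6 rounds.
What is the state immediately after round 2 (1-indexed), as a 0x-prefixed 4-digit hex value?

s_0 = plaintext = 0x79AA
s_1 = Round(s_0, k_0) = 0xAA69
s_2 = Round(s_1, k_1) = 0x692F
s_3 = Round(s_2, k_2) = 0x2FC3
s_4 = Round(s_3, k_3) = 0xC343
s_5 = Round(s_4, k_4) = 0x4397
s_6 = Round(s_5, k_5) = 0x9712

0x692F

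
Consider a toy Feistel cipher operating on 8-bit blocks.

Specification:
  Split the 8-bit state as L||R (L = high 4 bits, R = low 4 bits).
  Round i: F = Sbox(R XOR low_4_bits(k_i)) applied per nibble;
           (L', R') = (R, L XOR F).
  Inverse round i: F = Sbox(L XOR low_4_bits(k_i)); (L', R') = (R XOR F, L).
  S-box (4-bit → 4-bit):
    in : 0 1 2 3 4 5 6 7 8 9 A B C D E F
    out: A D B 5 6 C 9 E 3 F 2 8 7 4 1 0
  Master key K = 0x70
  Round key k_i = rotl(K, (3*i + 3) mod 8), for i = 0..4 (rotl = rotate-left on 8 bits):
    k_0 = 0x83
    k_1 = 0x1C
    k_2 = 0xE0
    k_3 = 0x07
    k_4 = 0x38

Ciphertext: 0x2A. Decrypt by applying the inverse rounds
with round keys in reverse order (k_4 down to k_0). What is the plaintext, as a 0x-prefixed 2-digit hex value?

0xE2

s_0 = ciphertext = 0x2A
s_1 = InvRound(s_0, k_4) = 0x82
s_2 = InvRound(s_1, k_3) = 0x28
s_3 = InvRound(s_2, k_2) = 0x32
s_4 = InvRound(s_3, k_1) = 0x23
s_5 = InvRound(s_4, k_0) = 0xE2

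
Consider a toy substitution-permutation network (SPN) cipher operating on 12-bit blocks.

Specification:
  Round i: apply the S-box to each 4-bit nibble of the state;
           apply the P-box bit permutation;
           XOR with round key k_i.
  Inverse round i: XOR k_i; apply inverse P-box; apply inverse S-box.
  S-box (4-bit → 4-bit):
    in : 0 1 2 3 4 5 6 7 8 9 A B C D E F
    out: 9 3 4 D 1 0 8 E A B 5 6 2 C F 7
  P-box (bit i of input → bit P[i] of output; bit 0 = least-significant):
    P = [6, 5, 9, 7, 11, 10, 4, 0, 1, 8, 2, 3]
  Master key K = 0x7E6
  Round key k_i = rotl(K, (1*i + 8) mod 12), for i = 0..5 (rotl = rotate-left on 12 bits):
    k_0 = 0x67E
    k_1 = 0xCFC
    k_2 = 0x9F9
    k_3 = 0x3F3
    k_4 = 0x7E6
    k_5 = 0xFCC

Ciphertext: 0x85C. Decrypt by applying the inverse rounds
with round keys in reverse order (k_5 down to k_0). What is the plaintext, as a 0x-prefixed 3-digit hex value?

s_0 = ciphertext = 0x85C
s_1 = InvRound(s_0, k_5) = 0xCBD
s_2 = InvRound(s_1, k_4) = 0x93A
s_3 = InvRound(s_2, k_3) = 0x603
s_4 = InvRound(s_3, k_2) = 0x9FE
s_5 = InvRound(s_4, k_1) = 0x1C5
s_6 = InvRound(s_5, k_0) = 0x977

0x977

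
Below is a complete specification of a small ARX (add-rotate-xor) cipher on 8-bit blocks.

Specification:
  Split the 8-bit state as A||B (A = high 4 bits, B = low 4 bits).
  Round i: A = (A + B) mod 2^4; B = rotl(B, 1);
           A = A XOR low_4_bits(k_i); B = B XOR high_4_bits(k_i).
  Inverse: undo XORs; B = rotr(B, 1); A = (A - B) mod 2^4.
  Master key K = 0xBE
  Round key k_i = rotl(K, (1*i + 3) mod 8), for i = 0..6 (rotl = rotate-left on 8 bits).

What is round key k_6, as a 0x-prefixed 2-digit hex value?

0x7D

K = 0xBE
k_0 = rotl(K, (1*0+3) mod 8) = rotl(K, 3) = 0xF5
k_1 = rotl(K, (1*1+3) mod 8) = rotl(K, 4) = 0xEB
k_2 = rotl(K, (1*2+3) mod 8) = rotl(K, 5) = 0xD7
k_3 = rotl(K, (1*3+3) mod 8) = rotl(K, 6) = 0xAF
k_4 = rotl(K, (1*4+3) mod 8) = rotl(K, 7) = 0x5F
k_5 = rotl(K, (1*5+3) mod 8) = rotl(K, 0) = 0xBE
k_6 = rotl(K, (1*6+3) mod 8) = rotl(K, 1) = 0x7D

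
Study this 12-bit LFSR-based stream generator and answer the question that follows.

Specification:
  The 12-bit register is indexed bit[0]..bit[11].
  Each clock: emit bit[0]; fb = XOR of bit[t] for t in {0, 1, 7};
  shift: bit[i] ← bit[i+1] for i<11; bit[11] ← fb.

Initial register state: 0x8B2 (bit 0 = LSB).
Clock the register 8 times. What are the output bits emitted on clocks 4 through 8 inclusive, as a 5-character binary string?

01101

reg_0 = 0x8B2
clock 1: out=0, reg = 0x459
clock 2: out=1, reg = 0xA2C
clock 3: out=0, reg = 0x516
clock 4: out=0, reg = 0xA8B
clock 5: out=1, reg = 0xD45
clock 6: out=1, reg = 0xEA2
clock 7: out=0, reg = 0x751
clock 8: out=1, reg = 0xBA8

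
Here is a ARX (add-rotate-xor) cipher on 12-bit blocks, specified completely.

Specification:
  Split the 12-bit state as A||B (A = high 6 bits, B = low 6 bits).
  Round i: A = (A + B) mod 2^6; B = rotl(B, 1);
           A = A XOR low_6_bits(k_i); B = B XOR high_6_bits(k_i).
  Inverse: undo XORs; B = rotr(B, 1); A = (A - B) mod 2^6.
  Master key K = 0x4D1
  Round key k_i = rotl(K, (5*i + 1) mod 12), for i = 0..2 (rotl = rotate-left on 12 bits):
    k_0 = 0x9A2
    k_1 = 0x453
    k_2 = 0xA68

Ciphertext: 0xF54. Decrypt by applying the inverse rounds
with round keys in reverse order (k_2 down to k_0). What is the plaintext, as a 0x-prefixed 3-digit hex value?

s_0 = ciphertext = 0xF54
s_1 = InvRound(s_0, k_2) = 0x5FE
s_2 = InvRound(s_1, k_1) = 0x377
s_3 = InvRound(s_2, k_0) = 0x1E8

0x1E8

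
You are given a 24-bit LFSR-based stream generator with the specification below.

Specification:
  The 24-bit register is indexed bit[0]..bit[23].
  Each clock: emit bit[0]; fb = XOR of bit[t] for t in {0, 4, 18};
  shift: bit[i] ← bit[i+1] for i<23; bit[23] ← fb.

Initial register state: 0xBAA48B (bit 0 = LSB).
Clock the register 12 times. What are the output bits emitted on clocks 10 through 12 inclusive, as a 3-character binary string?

010

reg_0 = 0xBAA48B
clock 1: out=1, reg = 0xDD5245
clock 2: out=1, reg = 0x6EA922
clock 3: out=0, reg = 0xB75491
clock 4: out=1, reg = 0xDBAA48
clock 5: out=0, reg = 0x6DD524
clock 6: out=0, reg = 0xB6EA92
clock 7: out=0, reg = 0x5B7549
clock 8: out=1, reg = 0xADBAA4
clock 9: out=0, reg = 0xD6DD52
clock 10: out=0, reg = 0x6B6EA9
clock 11: out=1, reg = 0xB5B754
clock 12: out=0, reg = 0x5ADBAA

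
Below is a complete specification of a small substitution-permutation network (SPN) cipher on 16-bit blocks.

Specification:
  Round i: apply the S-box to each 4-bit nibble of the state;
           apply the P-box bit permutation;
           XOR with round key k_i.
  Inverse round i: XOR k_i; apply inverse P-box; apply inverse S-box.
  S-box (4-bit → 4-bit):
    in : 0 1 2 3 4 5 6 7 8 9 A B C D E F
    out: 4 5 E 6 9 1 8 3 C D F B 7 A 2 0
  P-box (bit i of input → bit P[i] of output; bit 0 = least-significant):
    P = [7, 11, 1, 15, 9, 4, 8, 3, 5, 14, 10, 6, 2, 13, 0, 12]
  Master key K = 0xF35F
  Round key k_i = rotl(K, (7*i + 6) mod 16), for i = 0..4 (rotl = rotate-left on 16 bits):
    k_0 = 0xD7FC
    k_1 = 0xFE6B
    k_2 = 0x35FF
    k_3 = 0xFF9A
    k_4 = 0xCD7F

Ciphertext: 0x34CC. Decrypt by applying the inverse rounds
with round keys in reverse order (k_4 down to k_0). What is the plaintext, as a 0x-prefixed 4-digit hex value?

s_0 = ciphertext = 0x34CC
s_1 = InvRound(s_0, k_4) = 0x273A
s_2 = InvRound(s_1, k_3) = 0x67FB
s_3 = InvRound(s_2, k_2) = 0x4E5F
s_4 = InvRound(s_3, k_1) = 0xB5E6
s_5 = InvRound(s_4, k_0) = 0xEEB0

0xEEB0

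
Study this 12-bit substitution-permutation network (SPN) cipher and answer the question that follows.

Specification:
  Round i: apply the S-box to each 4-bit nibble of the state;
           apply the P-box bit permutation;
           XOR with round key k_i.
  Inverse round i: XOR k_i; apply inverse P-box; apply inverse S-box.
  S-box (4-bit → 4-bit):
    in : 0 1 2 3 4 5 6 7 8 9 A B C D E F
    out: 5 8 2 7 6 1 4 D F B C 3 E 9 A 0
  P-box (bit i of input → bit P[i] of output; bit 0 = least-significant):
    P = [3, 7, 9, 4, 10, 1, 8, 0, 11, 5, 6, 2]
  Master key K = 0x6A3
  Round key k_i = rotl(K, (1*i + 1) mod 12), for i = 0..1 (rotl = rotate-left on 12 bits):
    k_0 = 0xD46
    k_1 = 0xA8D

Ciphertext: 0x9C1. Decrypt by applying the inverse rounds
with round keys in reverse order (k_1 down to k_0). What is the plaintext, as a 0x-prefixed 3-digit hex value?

s_0 = ciphertext = 0x9C1
s_1 = InvRound(s_0, k_1) = 0xA60
s_2 = InvRound(s_1, k_0) = 0xE36

0xE36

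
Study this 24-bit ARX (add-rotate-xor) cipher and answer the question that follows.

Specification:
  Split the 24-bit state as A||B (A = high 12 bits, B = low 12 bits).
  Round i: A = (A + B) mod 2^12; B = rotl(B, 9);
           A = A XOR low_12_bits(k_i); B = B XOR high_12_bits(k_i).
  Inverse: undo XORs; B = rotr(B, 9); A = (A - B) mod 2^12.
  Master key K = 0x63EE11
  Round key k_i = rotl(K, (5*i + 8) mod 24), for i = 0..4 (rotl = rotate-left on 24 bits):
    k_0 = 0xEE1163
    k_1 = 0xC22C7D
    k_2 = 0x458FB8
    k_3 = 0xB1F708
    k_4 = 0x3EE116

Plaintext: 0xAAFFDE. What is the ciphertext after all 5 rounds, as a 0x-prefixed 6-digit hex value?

0x95D890

s_0 = plaintext = 0xAAFFDE
s_1 = Round(s_0, k_0) = 0xBEE31A
s_2 = Round(s_1, k_1) = 0x375841
s_3 = Round(s_2, k_2) = 0x40E750
s_4 = Round(s_3, k_3) = 0xC56BF5
s_5 = Round(s_4, k_4) = 0x95D890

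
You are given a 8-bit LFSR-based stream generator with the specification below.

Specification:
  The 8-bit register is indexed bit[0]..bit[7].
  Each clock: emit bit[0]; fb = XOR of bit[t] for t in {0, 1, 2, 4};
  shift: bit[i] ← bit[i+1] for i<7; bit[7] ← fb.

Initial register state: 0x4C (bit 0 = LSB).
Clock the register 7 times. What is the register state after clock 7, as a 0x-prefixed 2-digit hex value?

0xDA

reg_0 = 0x4C
clock 1: out=0, reg = 0xA6
clock 2: out=0, reg = 0x53
clock 3: out=1, reg = 0xA9
clock 4: out=1, reg = 0xD4
clock 5: out=0, reg = 0x6A
clock 6: out=0, reg = 0xB5
clock 7: out=1, reg = 0xDA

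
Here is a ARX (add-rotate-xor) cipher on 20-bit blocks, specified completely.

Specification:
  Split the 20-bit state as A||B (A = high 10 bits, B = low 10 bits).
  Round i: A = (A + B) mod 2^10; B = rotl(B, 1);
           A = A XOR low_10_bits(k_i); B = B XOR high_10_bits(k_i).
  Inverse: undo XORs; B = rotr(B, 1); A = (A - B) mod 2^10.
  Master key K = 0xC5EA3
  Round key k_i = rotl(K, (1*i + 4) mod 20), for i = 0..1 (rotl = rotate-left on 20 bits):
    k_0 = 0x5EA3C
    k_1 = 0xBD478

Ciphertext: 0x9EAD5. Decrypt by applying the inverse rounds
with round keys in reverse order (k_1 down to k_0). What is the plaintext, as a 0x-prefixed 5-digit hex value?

0xC64B5

s_0 = ciphertext = 0x9EAD5
s_1 = InvRound(s_0, k_1) = 0x7C810
s_2 = InvRound(s_1, k_0) = 0xC64B5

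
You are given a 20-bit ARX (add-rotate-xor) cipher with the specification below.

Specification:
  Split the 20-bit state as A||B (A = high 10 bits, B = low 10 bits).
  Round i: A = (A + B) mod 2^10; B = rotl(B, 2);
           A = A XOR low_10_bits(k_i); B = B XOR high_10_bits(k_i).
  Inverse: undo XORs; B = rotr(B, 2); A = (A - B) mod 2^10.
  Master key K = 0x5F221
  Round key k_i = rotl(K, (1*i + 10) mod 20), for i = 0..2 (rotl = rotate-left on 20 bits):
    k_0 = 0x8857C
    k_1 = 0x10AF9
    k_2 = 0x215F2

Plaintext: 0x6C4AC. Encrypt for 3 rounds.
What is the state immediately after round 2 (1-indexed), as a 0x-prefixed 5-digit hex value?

s_0 = plaintext = 0x6C4AC
s_1 = Round(s_0, k_0) = 0xC8491
s_2 = Round(s_1, k_1) = 0x52E06
s_3 = Round(s_2, k_2) = 0xA8C9F

0x52E06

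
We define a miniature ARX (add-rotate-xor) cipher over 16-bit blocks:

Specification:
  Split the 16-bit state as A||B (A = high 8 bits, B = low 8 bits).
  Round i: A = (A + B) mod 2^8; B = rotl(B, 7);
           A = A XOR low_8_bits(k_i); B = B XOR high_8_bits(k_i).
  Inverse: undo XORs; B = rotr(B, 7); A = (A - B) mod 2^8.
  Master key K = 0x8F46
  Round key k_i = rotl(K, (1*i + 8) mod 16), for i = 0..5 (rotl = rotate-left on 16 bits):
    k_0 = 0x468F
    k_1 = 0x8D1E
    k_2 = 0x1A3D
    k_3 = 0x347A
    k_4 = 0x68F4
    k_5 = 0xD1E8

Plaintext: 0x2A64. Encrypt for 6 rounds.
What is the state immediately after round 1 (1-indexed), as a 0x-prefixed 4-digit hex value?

s_0 = plaintext = 0x2A64
s_1 = Round(s_0, k_0) = 0x0174
s_2 = Round(s_1, k_1) = 0x6BB7
s_3 = Round(s_2, k_2) = 0x1FC1
s_4 = Round(s_3, k_3) = 0x9AD4
s_5 = Round(s_4, k_4) = 0x9A02
s_6 = Round(s_5, k_5) = 0x74D0

0x0174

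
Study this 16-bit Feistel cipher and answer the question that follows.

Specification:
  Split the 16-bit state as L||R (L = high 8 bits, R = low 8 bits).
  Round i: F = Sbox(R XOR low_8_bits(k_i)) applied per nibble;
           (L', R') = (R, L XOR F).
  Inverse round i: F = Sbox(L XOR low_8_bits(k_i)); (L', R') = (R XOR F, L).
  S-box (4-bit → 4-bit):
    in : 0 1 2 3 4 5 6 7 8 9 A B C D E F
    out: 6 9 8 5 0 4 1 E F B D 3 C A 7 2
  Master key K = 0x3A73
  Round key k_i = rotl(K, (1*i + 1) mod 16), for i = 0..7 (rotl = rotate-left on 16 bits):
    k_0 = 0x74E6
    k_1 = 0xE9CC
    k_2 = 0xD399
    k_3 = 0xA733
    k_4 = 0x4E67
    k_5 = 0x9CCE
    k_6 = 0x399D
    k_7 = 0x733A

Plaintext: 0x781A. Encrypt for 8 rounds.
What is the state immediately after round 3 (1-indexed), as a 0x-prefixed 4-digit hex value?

0xA508

s_0 = plaintext = 0x781A
s_1 = Round(s_0, k_0) = 0x1A54
s_2 = Round(s_1, k_1) = 0x54A5
s_3 = Round(s_2, k_2) = 0xA508
s_4 = Round(s_3, k_3) = 0x08F6
s_5 = Round(s_4, k_4) = 0xF6B1
s_6 = Round(s_5, k_5) = 0xB114
s_7 = Round(s_6, k_6) = 0x144A
s_8 = Round(s_7, k_7) = 0x4AF2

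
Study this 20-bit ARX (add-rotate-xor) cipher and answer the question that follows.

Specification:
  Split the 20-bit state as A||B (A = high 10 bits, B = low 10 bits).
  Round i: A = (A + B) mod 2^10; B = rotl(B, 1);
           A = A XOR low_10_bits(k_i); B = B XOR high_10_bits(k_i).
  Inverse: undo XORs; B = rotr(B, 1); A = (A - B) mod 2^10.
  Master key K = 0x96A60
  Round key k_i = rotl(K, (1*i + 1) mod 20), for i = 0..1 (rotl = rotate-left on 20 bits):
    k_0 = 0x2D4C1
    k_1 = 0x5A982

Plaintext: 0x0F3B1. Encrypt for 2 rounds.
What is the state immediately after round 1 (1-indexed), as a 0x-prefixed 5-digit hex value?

0xCB3D6

s_0 = plaintext = 0x0F3B1
s_1 = Round(s_0, k_0) = 0xCB3D6
s_2 = Round(s_1, k_1) = 0xA02C7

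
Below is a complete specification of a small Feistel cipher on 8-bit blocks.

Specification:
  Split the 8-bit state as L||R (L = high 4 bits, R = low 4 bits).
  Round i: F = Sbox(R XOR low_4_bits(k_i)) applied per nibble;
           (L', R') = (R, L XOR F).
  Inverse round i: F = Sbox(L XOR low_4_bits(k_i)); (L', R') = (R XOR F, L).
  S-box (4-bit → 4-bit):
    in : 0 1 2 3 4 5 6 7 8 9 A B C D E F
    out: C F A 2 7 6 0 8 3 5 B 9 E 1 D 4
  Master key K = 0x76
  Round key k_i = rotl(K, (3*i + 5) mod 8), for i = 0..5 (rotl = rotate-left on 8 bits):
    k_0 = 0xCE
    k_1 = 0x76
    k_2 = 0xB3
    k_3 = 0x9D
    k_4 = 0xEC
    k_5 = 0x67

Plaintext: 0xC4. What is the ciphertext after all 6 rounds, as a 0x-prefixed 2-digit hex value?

0xEB

s_0 = plaintext = 0xC4
s_1 = Round(s_0, k_0) = 0x47
s_2 = Round(s_1, k_1) = 0x7B
s_3 = Round(s_2, k_2) = 0xB4
s_4 = Round(s_3, k_3) = 0x4E
s_5 = Round(s_4, k_4) = 0xEE
s_6 = Round(s_5, k_5) = 0xEB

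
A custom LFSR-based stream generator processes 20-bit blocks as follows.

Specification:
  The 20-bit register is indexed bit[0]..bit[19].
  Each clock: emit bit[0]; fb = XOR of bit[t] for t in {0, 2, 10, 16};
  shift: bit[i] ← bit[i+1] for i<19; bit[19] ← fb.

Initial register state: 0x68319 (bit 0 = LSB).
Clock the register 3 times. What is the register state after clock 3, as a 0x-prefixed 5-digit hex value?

reg_0 = 0x68319
clock 1: out=1, reg = 0xB418C
clock 2: out=0, reg = 0x5A0C6
clock 3: out=0, reg = 0x2D063

0x2D063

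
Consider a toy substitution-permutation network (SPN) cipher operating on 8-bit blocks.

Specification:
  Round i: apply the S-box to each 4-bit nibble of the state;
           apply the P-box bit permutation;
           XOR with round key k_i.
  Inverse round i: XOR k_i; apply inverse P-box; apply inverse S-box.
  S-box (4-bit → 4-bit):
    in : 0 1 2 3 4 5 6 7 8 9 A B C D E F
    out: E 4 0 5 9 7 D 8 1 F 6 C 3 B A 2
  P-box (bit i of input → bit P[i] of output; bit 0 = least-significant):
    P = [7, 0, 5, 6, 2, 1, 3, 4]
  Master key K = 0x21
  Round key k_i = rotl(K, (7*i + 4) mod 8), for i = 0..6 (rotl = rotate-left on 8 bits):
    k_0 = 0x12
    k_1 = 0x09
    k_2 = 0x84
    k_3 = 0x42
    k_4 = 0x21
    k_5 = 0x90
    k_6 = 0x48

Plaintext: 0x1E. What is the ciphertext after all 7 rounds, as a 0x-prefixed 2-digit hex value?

s_0 = plaintext = 0x1E
s_1 = Round(s_0, k_0) = 0x5B
s_2 = Round(s_1, k_1) = 0x67
s_3 = Round(s_2, k_2) = 0xD8
s_4 = Round(s_3, k_3) = 0xD4
s_5 = Round(s_4, k_4) = 0xF7
s_6 = Round(s_5, k_5) = 0xD2
s_7 = Round(s_6, k_6) = 0x5E

0x5E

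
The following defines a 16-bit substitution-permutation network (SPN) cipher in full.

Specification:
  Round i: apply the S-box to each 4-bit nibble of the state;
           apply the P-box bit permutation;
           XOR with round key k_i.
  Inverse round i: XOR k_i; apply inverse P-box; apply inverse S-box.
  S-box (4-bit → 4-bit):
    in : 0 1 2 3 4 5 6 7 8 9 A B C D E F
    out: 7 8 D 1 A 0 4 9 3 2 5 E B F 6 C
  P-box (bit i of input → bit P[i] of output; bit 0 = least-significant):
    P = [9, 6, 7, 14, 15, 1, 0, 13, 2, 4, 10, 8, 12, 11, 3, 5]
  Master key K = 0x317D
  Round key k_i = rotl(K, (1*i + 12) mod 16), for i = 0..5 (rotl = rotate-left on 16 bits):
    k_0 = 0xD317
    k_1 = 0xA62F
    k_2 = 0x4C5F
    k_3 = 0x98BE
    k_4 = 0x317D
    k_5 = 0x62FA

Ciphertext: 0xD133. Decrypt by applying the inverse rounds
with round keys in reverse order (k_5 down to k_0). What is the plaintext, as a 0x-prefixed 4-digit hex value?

s_0 = ciphertext = 0xD133
s_1 = InvRound(s_0, k_5) = 0xA120
s_2 = InvRound(s_1, k_4) = 0xA8A9
s_3 = InvRound(s_2, k_3) = 0x38B5
s_4 = InvRound(s_3, k_2) = 0x264B
s_5 = InvRound(s_4, k_1) = 0x1339
s_6 = InvRound(s_5, k_0) = 0xF381

0xF381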